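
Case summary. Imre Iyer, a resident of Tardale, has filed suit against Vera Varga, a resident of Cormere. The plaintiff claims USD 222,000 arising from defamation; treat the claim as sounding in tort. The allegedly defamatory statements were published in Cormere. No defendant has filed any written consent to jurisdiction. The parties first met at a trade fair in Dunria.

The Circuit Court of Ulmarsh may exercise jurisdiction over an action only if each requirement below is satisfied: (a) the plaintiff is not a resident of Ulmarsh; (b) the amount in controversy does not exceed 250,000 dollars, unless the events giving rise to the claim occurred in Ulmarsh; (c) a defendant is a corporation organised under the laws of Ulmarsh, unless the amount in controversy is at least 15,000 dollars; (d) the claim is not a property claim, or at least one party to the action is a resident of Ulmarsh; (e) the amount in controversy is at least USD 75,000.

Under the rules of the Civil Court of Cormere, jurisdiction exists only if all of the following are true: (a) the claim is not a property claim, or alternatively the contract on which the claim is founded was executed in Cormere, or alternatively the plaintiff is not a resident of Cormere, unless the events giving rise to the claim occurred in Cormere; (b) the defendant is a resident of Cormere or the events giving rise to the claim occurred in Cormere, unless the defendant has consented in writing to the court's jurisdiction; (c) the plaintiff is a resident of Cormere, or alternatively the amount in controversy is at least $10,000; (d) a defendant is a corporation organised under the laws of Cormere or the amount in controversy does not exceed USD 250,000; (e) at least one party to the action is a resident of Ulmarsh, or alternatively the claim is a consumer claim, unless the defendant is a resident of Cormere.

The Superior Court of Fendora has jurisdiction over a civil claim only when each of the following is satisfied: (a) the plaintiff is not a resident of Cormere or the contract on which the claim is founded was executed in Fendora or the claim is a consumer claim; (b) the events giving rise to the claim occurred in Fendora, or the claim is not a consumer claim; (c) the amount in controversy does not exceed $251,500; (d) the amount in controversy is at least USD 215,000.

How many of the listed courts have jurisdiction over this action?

The Circuit Court of Ulmarsh:
  (a) The plaintiff resides in Tardale, which is not Ulmarsh. Condition met.
  (b) The amount in controversy is USD 222,000, within the 250,000 dollars ceiling. Condition met.
  (c) No defendant is a corporation. However, the amount in controversy is USD 222,000, which meets the USD 15,000 floor, so the 'unless' proviso supplies this condition. Met.
  (d) The claim is a tort claim, not a property claim, which satisfies one of the alternatives. Satisfied.
  (e) The amount in controversy is USD 222,000, which meets the $75,000 floor. Satisfied.
  → Jurisdiction lies.
The Civil Court of Cormere:
  (a) The claim is a tort claim, not a property claim, so this disjunct is met. Met.
  (b) The defendant resides in Cormere, so one alternative holds. Satisfied.
  (c) The amount in controversy is USD 222,000, which meets the USD 10,000 floor — that alternative is enough. Met.
  (d) The amount in controversy is USD 222,000, within the USD 250,000 ceiling, which satisfies one of the alternatives. Condition met.
  (e) No party resides in Ulmarsh; the claim is a tort claim, not a consumer claim — none of the alternatives is met. However, the defendant resides in Cormere, so the 'unless' proviso supplies this condition. Condition met.
  → Every requirement is satisfied — jurisdiction.
The Superior Court of Fendora:
  (a) The plaintiff resides in Tardale, which is not Cormere, so one alternative holds. Satisfied.
  (b) The claim is a tort claim, not a consumer claim, which satisfies one of the alternatives. Satisfied.
  (c) The amount in controversy is 222,000 dollars, within the 251,500 dollars ceiling. Satisfied.
  (d) The amount in controversy is $222,000, which meets the $215,000 floor. Condition met.
  → Every requirement is satisfied — jurisdiction.
Courts with jurisdiction: the Circuit Court of Ulmarsh, the Civil Court of Cormere, the Superior Court of Fendora — 3 in total.

3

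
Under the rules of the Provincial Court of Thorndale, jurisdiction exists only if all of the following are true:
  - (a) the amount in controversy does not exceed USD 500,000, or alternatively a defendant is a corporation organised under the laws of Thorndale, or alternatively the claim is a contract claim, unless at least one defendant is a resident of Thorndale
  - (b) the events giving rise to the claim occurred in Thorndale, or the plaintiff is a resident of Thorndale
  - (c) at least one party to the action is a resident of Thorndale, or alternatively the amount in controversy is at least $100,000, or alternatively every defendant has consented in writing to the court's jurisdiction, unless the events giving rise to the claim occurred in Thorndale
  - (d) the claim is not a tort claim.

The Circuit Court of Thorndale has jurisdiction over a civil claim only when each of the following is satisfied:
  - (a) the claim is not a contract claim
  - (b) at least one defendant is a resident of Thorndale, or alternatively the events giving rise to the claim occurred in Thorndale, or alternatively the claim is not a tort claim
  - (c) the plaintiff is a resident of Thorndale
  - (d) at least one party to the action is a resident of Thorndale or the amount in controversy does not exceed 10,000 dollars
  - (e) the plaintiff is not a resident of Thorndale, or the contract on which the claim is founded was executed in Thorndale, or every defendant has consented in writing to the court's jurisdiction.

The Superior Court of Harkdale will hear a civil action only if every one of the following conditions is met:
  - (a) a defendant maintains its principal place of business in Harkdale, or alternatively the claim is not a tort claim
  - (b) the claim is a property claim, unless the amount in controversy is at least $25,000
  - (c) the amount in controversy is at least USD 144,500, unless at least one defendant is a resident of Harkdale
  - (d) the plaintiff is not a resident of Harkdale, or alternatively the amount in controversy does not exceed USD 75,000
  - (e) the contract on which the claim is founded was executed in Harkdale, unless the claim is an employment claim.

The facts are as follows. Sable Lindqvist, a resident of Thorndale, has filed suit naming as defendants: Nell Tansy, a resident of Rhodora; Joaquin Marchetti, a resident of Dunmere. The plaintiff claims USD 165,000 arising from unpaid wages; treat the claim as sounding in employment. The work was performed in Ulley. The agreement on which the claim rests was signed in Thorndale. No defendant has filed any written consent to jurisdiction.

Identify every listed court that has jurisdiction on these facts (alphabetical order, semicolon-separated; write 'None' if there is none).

The Provincial Court of Thorndale:
  (a) The amount in controversy is $165,000, within the USD 500,000 ceiling — that alternative is enough. Satisfied.
  (b) The plaintiff resides in Thorndale, so this disjunct is met. Satisfied.
  (c) Sable Lindqvist resides in Thorndale, so one alternative holds. Met.
  (d) The claim is an employment claim, not a tort claim. Met.
  → All conditions met; jurisdiction exists.
The Circuit Court of Thorndale:
  (a) The claim is an employment claim, not a contract claim. Satisfied.
  (b) The claim is an employment claim, not a tort claim, which satisfies one of the alternatives. Met.
  (c) The plaintiff resides in Thorndale. Satisfied.
  (d) Sable Lindqvist resides in Thorndale, which satisfies one of the alternatives. Satisfied.
  (e) The contract was executed in Thorndale — that alternative is enough. Met.
  → All conditions met; jurisdiction exists.
The Superior Court of Harkdale:
  (a) The claim is an employment claim, not a tort claim, so one alternative holds. Met.
  (b) The claim is an employment claim, not a property claim. The proviso rescues it, though: the amount in controversy is $165,000, which meets the 25,000 dollars floor. Condition met.
  (c) The amount in controversy is 165,000 dollars, which meets the USD 144,500 floor. Condition met.
  (d) The plaintiff resides in Thorndale, which is not Harkdale — that alternative is enough. Satisfied.
  (e) The contract was executed in Thorndale, not Harkdale. However, the claim is an employment claim, so the 'unless' proviso supplies this condition. Satisfied.
  → Every requirement is satisfied — jurisdiction.

the Circuit Court of Thorndale; the Provincial Court of Thorndale; the Superior Court of Harkdale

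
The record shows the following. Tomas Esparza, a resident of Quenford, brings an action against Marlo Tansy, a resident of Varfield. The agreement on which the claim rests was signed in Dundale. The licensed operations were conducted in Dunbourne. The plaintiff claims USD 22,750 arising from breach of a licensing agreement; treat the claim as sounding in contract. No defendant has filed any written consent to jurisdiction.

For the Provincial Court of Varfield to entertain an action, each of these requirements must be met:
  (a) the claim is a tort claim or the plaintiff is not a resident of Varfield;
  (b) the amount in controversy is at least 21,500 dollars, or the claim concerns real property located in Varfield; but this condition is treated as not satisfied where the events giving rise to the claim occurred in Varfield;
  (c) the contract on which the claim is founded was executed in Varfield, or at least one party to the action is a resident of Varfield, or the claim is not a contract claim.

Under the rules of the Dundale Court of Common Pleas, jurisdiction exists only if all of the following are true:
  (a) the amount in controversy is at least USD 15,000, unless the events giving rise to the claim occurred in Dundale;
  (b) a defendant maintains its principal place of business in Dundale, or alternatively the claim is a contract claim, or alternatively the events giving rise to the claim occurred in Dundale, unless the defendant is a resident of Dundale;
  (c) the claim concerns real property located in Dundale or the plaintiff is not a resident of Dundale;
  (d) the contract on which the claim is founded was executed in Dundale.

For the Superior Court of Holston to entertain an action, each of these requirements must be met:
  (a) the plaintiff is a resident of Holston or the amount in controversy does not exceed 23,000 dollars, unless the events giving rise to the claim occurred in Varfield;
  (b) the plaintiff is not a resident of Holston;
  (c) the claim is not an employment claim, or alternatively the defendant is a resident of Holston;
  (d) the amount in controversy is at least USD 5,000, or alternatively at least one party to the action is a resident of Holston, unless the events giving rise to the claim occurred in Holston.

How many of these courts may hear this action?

3

The Provincial Court of Varfield:
  (a) The plaintiff resides in Quenford, which is not Varfield, so this disjunct is met. Condition met.
  (b) The amount in controversy is USD 22,750, which meets the $21,500 floor — that alternative is enough. And the carve-out is inapplicable — the operative events occurred in Dunbourne, not Varfield. Satisfied.
  (c) Marlo Tansy resides in Varfield, so one alternative holds. Condition met.
  → Jurisdiction lies.
The Dundale Court of Common Pleas:
  (a) The amount in controversy is 22,750 dollars, which meets the USD 15,000 floor. Condition met.
  (b) The claim is a contract claim, which satisfies one of the alternatives. Met.
  (c) The plaintiff resides in Quenford, which is not Dundale, which satisfies one of the alternatives. Satisfied.
  (d) The contract was executed in Dundale. Condition met.
  → The court has jurisdiction.
The Superior Court of Holston:
  (a) The amount in controversy is USD 22,750, within the $23,000 ceiling, which satisfies one of the alternatives. Satisfied.
  (b) The plaintiff resides in Quenford, which is not Holston. Satisfied.
  (c) The claim is a contract claim, not an employment claim — that alternative is enough. Met.
  (d) The amount in controversy is $22,750, which meets the 5,000 dollars floor — that alternative is enough. Satisfied.
  → Jurisdiction lies.
Courts with jurisdiction: the Provincial Court of Varfield, the Dundale Court of Common Pleas, the Superior Court of Holston — 3 in total.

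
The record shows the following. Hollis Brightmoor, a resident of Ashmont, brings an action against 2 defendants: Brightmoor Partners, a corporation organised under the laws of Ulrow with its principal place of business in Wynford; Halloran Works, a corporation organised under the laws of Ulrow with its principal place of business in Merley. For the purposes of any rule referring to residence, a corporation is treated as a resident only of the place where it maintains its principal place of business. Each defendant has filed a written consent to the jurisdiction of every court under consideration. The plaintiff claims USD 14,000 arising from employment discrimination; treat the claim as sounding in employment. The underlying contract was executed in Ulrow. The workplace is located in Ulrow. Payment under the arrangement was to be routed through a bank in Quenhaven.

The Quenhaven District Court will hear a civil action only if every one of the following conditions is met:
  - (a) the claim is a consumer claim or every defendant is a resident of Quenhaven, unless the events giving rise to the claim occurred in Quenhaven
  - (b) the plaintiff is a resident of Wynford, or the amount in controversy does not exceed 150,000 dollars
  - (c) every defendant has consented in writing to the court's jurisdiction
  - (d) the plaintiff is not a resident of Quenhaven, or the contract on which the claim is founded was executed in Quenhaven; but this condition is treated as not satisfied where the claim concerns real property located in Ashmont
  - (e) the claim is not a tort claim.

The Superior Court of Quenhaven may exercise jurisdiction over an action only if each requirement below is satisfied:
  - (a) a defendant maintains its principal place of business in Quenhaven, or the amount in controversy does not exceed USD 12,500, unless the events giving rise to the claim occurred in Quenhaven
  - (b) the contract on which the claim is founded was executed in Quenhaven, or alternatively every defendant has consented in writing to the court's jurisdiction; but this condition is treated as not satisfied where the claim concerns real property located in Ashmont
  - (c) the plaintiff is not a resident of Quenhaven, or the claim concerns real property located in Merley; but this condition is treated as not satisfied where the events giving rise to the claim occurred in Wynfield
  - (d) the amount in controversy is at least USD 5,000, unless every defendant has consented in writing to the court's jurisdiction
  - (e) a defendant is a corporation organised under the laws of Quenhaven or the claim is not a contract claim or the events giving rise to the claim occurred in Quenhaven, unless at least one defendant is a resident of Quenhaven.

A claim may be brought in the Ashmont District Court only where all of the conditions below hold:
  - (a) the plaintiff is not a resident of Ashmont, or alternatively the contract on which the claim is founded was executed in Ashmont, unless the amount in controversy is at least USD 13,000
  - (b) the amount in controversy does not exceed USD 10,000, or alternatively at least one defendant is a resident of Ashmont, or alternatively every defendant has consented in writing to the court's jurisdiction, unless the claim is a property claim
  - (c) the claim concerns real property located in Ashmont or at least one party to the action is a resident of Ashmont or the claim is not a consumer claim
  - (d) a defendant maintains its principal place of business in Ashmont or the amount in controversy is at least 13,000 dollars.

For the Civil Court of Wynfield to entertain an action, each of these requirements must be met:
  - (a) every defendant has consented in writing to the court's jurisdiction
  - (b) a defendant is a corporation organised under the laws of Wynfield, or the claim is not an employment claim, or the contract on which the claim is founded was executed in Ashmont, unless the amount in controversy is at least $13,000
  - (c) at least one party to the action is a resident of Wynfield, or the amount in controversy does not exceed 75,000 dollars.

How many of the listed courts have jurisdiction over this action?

2

The Quenhaven District Court:
  (a) The claim is an employment claim, not a consumer claim; the defendants reside as follows — Brightmoor Partners in Wynford, Halloran Works in Merley — not all in Quenhaven — every alternative fails. The proviso offers no rescue either, since the operative events occurred in Ulrow, not Quenhaven. Condition not met.
  (b) The amount in controversy is 14,000 dollars, within the 150,000 dollars ceiling, so this disjunct is met. Met.
  (c) Every defendant has filed written consent. Satisfied.
  (d) The plaintiff resides in Ashmont, which is not Quenhaven, which satisfies one of the alternatives. The exception is not triggered, since the claim does not concern real property. Satisfied.
  (e) The claim is an employment claim, not a tort claim. Satisfied.
  → No jurisdiction.
The Superior Court of Quenhaven:
  (a) The corporate defendant(s) have their principal place of business in Merley, Wynford, not Quenhaven; the amount in controversy is USD 14,000, above the USD 12,500 ceiling — every alternative fails. And the operative events occurred in Ulrow, not Quenhaven, so the proviso does not save it. Not satisfied.
  (b) Every defendant has filed written consent — that alternative is enough. The exception is not triggered, since the claim does not concern real property. Condition met.
  (c) The plaintiff resides in Ashmont, which is not Quenhaven — that alternative is enough. The exception is not triggered, since the operative events occurred in Ulrow, not Wynfield. Condition met.
  (d) The amount in controversy is USD 14,000, which meets the USD 5,000 floor. Condition met.
  (e) The claim is an employment claim, not a contract claim, so this disjunct is met. Met.
  → Not every requirement is met — no jurisdiction.
The Ashmont District Court:
  (a) The plaintiff resides in Ashmont; the contract was executed in Ulrow, not Ashmont — every alternative fails. But the amount in controversy is 14,000 dollars, which meets the $13,000 floor, and the 'unless' clause therefore excuses the requirement. Condition met.
  (b) Every defendant has filed written consent, so this disjunct is met. Met.
  (c) Hollis Brightmoor resides in Ashmont, so one alternative holds. Met.
  (d) The amount in controversy is USD 14,000, which meets the 13,000 dollars floor, so this disjunct is met. Satisfied.
  → Every requirement is satisfied — jurisdiction.
The Civil Court of Wynfield:
  (a) Every defendant has filed written consent. Satisfied.
  (b) The corporate defendant(s) are organised in Ulrow, not Wynfield; the claim is an employment claim; the contract was executed in Ulrow, not Ashmont — no alternative holds. The proviso rescues it, though: the amount in controversy is $14,000, which meets the 13,000 dollars floor. Satisfied.
  (c) The amount in controversy is 14,000 dollars, within the 75,000 dollars ceiling, so one alternative holds. Condition met.
  → Every requirement is satisfied — jurisdiction.
Courts with jurisdiction: the Ashmont District Court, the Civil Court of Wynfield — 2 in total.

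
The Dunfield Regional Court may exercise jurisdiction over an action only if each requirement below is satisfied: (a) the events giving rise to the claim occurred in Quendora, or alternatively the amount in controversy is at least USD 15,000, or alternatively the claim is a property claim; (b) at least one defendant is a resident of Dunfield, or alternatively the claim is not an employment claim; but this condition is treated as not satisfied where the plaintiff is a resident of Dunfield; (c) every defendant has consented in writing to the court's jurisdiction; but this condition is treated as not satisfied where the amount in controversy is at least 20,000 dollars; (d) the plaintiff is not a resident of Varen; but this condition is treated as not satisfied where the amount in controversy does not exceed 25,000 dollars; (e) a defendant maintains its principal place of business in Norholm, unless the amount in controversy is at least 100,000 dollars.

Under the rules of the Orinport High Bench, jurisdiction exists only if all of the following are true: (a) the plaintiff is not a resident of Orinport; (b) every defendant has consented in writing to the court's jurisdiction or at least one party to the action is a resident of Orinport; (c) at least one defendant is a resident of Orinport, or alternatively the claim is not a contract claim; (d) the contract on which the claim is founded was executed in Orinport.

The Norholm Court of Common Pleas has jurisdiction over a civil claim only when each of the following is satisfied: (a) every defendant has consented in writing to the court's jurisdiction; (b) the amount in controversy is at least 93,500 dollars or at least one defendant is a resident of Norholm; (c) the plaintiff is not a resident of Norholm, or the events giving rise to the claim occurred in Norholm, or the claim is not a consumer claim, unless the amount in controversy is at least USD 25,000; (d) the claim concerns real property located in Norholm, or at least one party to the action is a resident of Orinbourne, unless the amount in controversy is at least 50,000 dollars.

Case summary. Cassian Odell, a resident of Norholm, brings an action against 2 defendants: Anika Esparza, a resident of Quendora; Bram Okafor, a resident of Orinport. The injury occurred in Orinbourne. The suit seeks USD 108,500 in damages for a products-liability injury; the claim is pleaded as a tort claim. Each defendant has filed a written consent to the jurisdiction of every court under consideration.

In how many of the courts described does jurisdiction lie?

1

The Dunfield Regional Court:
  (a) The amount in controversy is USD 108,500, which meets the 15,000 dollars floor, which satisfies one of the alternatives. Met.
  (b) The claim is a tort claim, not an employment claim — that alternative is enough. The exception is not triggered, since the plaintiff resides in Norholm, not Dunfield. Met.
  (c) Every defendant has filed written consent. However, the amount in controversy is 108,500 dollars, which meets the 20,000 dollars floor, which falls within the stated exception and so defeats the condition. Not satisfied.
  (d) The plaintiff resides in Norholm, which is not Varen. And the carve-out is inapplicable — the amount in controversy is 108,500 dollars, above the 25,000 dollars ceiling. Condition met.
  (e) No defendant is a corporation. The proviso rescues it, though: the amount in controversy is USD 108,500, which meets the $100,000 floor. Condition met.
  → The court lacks jurisdiction.
The Orinport High Bench:
  (a) The plaintiff resides in Norholm, which is not Orinport. Met.
  (b) Every defendant has filed written consent, so one alternative holds. Condition met.
  (c) Bram Okafor resides in Orinport, which satisfies one of the alternatives. Met.
  (d) No contract (and hence no place of execution) is alleged. Condition not met.
  → The court lacks jurisdiction.
The Norholm Court of Common Pleas:
  (a) Every defendant has filed written consent. Condition met.
  (b) The amount in controversy is USD 108,500, which meets the USD 93,500 floor, so this disjunct is met. Condition met.
  (c) The claim is a tort claim, not a consumer claim, so this disjunct is met. Satisfied.
  (d) The claim does not concern real property; no party resides in Orinbourne — none of the alternatives is met. The proviso rescues it, though: the amount in controversy is USD 108,500, which meets the USD 50,000 floor. Met.
  → The court has jurisdiction.
Courts with jurisdiction: the Norholm Court of Common Pleas — 1 in total.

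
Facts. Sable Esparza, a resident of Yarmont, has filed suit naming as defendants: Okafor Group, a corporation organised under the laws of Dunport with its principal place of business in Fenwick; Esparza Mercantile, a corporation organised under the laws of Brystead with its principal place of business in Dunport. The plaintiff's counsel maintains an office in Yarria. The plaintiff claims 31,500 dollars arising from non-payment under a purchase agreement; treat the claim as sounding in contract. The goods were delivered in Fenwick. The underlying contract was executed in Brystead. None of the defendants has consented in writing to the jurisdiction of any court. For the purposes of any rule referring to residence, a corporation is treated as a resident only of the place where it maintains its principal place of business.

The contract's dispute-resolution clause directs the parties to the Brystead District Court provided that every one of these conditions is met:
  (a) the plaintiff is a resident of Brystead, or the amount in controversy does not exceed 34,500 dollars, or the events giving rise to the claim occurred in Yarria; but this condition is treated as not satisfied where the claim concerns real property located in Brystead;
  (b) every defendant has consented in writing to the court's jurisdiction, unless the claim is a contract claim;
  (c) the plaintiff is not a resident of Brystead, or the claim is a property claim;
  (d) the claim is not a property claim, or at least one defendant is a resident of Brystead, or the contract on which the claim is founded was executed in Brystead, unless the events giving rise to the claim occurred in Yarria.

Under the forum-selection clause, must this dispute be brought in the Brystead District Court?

The Brystead District Court:
  (a) The amount in controversy is 31,500 dollars, within the 34,500 dollars ceiling, which satisfies one of the alternatives. The exception is not triggered, since the claim does not concern real property. Met.
  (b) No such written consent has been filed. However, the claim is a contract claim, so the 'unless' proviso supplies this condition. Condition met.
  (c) The plaintiff resides in Yarmont, which is not Brystead, so this disjunct is met. Satisfied.
  (d) The claim is a contract claim, not a property claim — that alternative is enough. Met.
  → Forum clause is triggered.

Yes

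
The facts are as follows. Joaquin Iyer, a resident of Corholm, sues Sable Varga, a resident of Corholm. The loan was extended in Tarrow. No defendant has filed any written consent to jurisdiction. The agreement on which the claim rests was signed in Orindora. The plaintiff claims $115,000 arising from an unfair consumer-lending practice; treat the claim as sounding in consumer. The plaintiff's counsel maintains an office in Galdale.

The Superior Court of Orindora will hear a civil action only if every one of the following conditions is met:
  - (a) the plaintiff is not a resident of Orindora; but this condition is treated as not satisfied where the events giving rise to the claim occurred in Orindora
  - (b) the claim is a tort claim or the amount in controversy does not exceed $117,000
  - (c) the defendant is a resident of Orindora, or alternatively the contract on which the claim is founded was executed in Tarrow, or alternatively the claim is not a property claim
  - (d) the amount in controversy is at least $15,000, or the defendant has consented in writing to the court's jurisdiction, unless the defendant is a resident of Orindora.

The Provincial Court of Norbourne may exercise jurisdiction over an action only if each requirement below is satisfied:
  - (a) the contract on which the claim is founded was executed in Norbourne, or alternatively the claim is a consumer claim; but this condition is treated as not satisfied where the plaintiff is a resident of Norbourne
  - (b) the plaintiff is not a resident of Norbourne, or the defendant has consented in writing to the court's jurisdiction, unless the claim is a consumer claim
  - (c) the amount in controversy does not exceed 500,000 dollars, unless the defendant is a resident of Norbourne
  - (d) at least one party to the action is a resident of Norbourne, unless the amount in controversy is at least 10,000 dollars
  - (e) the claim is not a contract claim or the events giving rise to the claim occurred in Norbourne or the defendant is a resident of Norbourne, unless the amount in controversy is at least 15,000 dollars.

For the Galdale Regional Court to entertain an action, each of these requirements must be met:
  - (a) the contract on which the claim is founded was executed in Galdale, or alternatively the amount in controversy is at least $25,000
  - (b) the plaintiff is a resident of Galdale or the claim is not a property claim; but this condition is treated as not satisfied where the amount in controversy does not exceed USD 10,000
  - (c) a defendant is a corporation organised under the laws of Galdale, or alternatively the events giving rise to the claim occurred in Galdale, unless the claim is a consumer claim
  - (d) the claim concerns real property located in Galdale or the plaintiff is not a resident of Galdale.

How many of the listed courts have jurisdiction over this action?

3

The Superior Court of Orindora:
  (a) The plaintiff resides in Corholm, which is not Orindora. The exception is not triggered, since the operative events occurred in Tarrow, not Orindora. Satisfied.
  (b) The amount in controversy is USD 115,000, within the $117,000 ceiling, so this disjunct is met. Satisfied.
  (c) The claim is a consumer claim, not a property claim, so one alternative holds. Condition met.
  (d) The amount in controversy is USD 115,000, which meets the $15,000 floor, which satisfies one of the alternatives. Condition met.
  → Every requirement is satisfied — jurisdiction.
The Provincial Court of Norbourne:
  (a) The claim is a consumer claim, so one alternative holds. The carve-out does not apply: the plaintiff resides in Corholm, not Norbourne. Satisfied.
  (b) The plaintiff resides in Corholm, which is not Norbourne — that alternative is enough. Condition met.
  (c) The amount in controversy is USD 115,000, within the USD 500,000 ceiling. Met.
  (d) No party resides in Norbourne. But the amount in controversy is 115,000 dollars, which meets the 10,000 dollars floor, and the 'unless' clause therefore excuses the requirement. Condition met.
  (e) The claim is a consumer claim, not a contract claim — that alternative is enough. Met.
  → Jurisdiction lies.
The Galdale Regional Court:
  (a) The amount in controversy is $115,000, which meets the 25,000 dollars floor, which satisfies one of the alternatives. Satisfied.
  (b) The claim is a consumer claim, not a property claim — that alternative is enough. And the carve-out is inapplicable — the amount in controversy is USD 115,000, above the $10,000 ceiling. Condition met.
  (c) No defendant is a corporation; the operative events occurred in Tarrow, not Galdale — every alternative fails. But the claim is a consumer claim, and the 'unless' clause therefore excuses the requirement. Satisfied.
  (d) The plaintiff resides in Corholm, which is not Galdale, so one alternative holds. Condition met.
  → The court has jurisdiction.
Courts with jurisdiction: the Superior Court of Orindora, the Provincial Court of Norbourne, the Galdale Regional Court — 3 in total.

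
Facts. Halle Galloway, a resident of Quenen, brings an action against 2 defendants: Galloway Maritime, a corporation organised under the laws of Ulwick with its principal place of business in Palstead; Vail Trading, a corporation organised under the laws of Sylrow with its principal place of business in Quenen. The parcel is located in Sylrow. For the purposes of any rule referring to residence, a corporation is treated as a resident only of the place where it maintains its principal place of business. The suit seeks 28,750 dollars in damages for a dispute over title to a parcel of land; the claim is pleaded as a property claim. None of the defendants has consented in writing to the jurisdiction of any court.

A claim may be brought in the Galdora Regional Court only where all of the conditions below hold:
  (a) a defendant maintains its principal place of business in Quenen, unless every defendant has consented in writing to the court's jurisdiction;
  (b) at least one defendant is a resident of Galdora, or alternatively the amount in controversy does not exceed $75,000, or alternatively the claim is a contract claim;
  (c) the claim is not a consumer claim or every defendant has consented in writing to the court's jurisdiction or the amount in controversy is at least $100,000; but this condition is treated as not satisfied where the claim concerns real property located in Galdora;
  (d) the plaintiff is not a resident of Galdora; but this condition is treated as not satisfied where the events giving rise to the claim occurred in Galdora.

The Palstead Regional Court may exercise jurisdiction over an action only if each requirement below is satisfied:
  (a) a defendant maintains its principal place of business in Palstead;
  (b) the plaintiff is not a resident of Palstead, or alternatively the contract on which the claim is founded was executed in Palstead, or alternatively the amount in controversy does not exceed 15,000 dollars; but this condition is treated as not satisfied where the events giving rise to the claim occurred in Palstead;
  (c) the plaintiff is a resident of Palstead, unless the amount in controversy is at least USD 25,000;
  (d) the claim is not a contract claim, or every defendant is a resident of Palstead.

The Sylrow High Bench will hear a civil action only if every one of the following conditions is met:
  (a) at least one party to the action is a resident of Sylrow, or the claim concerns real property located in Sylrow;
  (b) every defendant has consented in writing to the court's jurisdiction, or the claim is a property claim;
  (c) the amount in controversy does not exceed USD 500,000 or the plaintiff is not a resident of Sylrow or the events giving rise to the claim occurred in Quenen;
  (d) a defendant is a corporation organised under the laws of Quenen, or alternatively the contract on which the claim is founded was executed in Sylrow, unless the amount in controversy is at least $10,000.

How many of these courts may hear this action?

3

The Galdora Regional Court:
  (a) Vail Trading has its principal place of business in Quenen. Satisfied.
  (b) The amount in controversy is USD 28,750, within the 75,000 dollars ceiling, so this disjunct is met. Met.
  (c) The claim is a property claim, not a consumer claim, which satisfies one of the alternatives. The exception is not triggered, since the property lies in Sylrow, not Galdora. Met.
  (d) The plaintiff resides in Quenen, which is not Galdora. And the carve-out is inapplicable — the operative events occurred in Sylrow, not Galdora. Condition met.
  → All conditions met; jurisdiction exists.
The Palstead Regional Court:
  (a) Galloway Maritime has its principal place of business in Palstead. Condition met.
  (b) The plaintiff resides in Quenen, which is not Palstead, so this disjunct is met. The carve-out does not apply: the operative events occurred in Sylrow, not Palstead. Satisfied.
  (c) The plaintiff resides in Quenen, not Palstead. But the amount in controversy is 28,750 dollars, which meets the 25,000 dollars floor, and the 'unless' clause therefore excuses the requirement. Condition met.
  (d) The claim is a property claim, not a contract claim, so this disjunct is met. Met.
  → Jurisdiction lies.
The Sylrow High Bench:
  (a) The property lies in Sylrow, so one alternative holds. Satisfied.
  (b) The claim is a property claim, so one alternative holds. Satisfied.
  (c) The amount in controversy is USD 28,750, within the 500,000 dollars ceiling, so this disjunct is met. Met.
  (d) The corporate defendant(s) are organised in Sylrow, Ulwick, not Quenen; no contract (and hence no place of execution) is alleged — none of the alternatives is met. The proviso rescues it, though: the amount in controversy is 28,750 dollars, which meets the 10,000 dollars floor. Satisfied.
  → The court has jurisdiction.
Courts with jurisdiction: the Galdora Regional Court, the Palstead Regional Court, the Sylrow High Bench — 3 in total.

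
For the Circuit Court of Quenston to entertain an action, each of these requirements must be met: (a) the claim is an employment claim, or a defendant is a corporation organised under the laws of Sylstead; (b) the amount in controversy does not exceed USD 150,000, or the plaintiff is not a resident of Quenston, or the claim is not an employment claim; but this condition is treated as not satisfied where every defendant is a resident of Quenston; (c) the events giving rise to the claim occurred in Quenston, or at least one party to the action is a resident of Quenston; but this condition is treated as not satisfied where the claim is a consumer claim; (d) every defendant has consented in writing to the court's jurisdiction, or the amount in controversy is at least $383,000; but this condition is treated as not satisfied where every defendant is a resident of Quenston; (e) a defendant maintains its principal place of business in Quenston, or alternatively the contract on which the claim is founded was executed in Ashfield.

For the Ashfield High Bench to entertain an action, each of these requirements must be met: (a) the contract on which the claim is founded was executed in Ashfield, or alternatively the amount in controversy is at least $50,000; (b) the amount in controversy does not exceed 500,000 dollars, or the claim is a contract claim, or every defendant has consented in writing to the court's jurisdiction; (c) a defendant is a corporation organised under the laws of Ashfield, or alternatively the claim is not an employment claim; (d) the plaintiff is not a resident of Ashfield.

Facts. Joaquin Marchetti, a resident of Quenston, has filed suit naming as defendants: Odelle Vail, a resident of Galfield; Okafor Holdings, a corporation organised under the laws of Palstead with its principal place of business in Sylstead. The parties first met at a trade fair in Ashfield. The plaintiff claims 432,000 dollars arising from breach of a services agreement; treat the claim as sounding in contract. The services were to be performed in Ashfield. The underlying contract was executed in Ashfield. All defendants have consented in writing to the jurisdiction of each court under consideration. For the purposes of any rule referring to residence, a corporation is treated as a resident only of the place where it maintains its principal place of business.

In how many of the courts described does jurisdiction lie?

1

The Circuit Court of Quenston:
  (a) The claim is a contract claim, not an employment claim; the corporate defendant(s) are organised in Palstead, not Sylstead — none of the alternatives is met. Not satisfied.
  (b) The claim is a contract claim, not an employment claim — that alternative is enough. The carve-out does not apply: the defendants reside as follows — Odelle Vail in Galfield, Okafor Holdings in Sylstead — not all in Quenston. Met.
  (c) Joaquin Marchetti resides in Quenston — that alternative is enough. The carve-out does not apply: the claim is a contract claim, not a consumer claim. Satisfied.
  (d) Every defendant has filed written consent — that alternative is enough. And the carve-out is inapplicable — the defendants reside as follows — Odelle Vail in Galfield, Okafor Holdings in Sylstead — not all in Quenston. Satisfied.
  (e) The contract was executed in Ashfield, so one alternative holds. Met.
  → At least one condition fails; no jurisdiction.
The Ashfield High Bench:
  (a) The contract was executed in Ashfield, so this disjunct is met. Satisfied.
  (b) The amount in controversy is $432,000, within the $500,000 ceiling, so this disjunct is met. Satisfied.
  (c) The claim is a contract claim, not an employment claim, so this disjunct is met. Satisfied.
  (d) The plaintiff resides in Quenston, which is not Ashfield. Condition met.
  → The court has jurisdiction.
Courts with jurisdiction: the Ashfield High Bench — 1 in total.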